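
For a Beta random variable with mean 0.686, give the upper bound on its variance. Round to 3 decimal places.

For fixed mean μ the Beta variance is μ(1−μ)/(α+β+1), increasing as α+β decreases.
Its least upper bound (not attained) is μ(1−μ) = 0.686·0.314 = 0.215.

0.215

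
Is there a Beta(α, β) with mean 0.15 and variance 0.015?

A Beta with mean μ has variance μ(1−μ)/(α+β+1) < μ(1−μ).
Here μ(1−μ) = 0.15×0.85 = 0.1275, and 0.015 < 0.1275.

Yes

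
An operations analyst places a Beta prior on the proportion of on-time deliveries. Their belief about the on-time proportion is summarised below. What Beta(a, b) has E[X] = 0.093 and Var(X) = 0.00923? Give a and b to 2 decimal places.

By moment matching, a+b = μ(1−μ)/σ² − 1 = (0.093·0.907)/0.00923 − 1 = 9.1388 − 1 = 8.1388.
Since a/(a+b) = μ, a = 0.093·8.1388 = 0.76 and b = 0.907·8.1388 = 7.38.

a = 0.76, b = 7.38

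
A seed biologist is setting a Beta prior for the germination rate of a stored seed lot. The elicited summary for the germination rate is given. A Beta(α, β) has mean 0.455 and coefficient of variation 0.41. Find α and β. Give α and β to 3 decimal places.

Var = (CV·μ)² = (0.41×0.455)² = 0.034801.
α+β = μ(1−μ)/Var − 1 = 0.247975/0.034801 − 1 = 6.1255.
Thus α = 0.455·6.1255 = 2.787 and β = 0.545·6.1255 = 3.338.

α = 2.787, β = 3.338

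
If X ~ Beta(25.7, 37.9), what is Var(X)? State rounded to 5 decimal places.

0.00373

α+β = 63.6 and αβ = 974.03, so Var = αβ/[(α+β)²(α+β+1)] = 974.03/261304.416 = 0.00373.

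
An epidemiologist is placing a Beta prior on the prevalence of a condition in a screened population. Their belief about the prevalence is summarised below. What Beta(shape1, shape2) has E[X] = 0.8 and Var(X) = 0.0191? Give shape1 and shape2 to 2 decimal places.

Write ν = shape1+shape2; then shape1 = μν and Var = μ(1−μ)/(ν+1).
ν = μ(1−μ)/Var − 1 = 0.16/0.0191 − 1 = 7.3770.
shape1 = 0.8·7.3770 = 5.90, shape2 = 0.2·7.3770 = 1.48.

shape1 = 5.90, shape2 = 1.48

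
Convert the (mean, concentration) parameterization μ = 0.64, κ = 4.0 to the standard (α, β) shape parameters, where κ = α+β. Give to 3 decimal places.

Split κ in proportion μ : (1−μ): α = 0.64·4.0 = 2.560, β = 4.0 − 2.560 = 1.440.

α = 2.560, β = 1.440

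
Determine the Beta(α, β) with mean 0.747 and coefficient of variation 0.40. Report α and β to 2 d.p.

α = 0.83, β = 0.28

σ = CV·μ = 0.40×0.747 = 0.29880, so σ² = 0.089281.
s+1 = μ(1−μ)/σ² = 0.188991/0.089281 = 2.1168, so s = α+β = 1.1168.
α = μs = 0.83, β = (1−μ)s = 0.28.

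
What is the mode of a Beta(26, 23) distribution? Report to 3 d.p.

The density x^(α−1)(1−x)^(β−1) is maximised at (α−1)/(α+β−2) = 25/47 = 0.532.

0.532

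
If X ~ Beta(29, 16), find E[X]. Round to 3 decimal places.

The Beta mean is α/(α+β) = 29/(29+16) = 0.644.

0.644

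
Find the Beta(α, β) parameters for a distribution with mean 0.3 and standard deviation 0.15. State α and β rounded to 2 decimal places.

α = 2.50, β = 5.83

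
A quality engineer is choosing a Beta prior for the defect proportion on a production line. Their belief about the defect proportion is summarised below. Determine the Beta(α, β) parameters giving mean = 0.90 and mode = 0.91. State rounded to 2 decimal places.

α = 73.80, β = 8.20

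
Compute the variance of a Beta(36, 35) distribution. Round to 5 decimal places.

0.00347

Var = αβ/[(α+β)²(α+β+1)] = (36×35)/(71²×72) = 1260/362952 = 0.00347.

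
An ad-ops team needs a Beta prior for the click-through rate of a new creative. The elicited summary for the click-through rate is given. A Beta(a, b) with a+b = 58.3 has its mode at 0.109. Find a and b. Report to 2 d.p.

a = 7.14, b = 51.16

For a,b>1 the mode is (a−1)/(a+b−2), so a = mode·(κ−2)+1 = 0.109×56.3+1 = 7.14.
And b = (1−mode)·(κ−2)+1 = 0.891×56.3+1 = 51.16.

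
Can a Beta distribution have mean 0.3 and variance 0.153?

The Beta variance bound is σ² < μ(1−μ).
Here μ(1−μ) = 0.3×0.7 = 0.21, and 0.153 < 0.21.

Yes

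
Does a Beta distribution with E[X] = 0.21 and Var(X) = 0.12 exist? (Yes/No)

For any Beta, Var(X) < E[X]·(1−E[X]).
Here μ(1−μ) = 0.21×0.79 = 0.1659, and 0.12 < 0.1659.

Yes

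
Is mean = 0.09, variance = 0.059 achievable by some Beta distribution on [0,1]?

Yes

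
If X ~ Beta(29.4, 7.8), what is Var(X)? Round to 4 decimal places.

0.0043

μ = 29.4/37.2 = 0.790323; Var = μ(1−μ)/(α+β+1) = 0.1657128/38.2 = 0.0043.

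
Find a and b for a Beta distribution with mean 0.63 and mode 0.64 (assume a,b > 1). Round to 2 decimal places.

Let s = a+b. Mean gives a = μs = 0.63s; mode gives (a−1)/(s−2) = 0.64.
Substituting: 0.63s − 1 = 0.64(s−2) = 0.64s − 1.28, so -0.01s = -0.28 and s = 28.0000.
Then a = 0.63×28.0000 = 17.64 and b = s−a = 10.36.

a = 17.64, b = 10.36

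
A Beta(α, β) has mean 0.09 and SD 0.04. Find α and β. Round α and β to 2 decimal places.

α = 4.52, β = 45.67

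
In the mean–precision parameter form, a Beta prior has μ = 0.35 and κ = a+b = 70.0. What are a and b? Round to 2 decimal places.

a = μκ = 0.35×70.0 = 24.50 and b = (1−μ)κ = 0.65×70.0 = 45.50.

a = 24.50, b = 45.50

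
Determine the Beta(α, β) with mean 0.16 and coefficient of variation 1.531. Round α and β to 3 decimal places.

σ = CV·μ = 1.531×0.16 = 0.24496, so σ² = 0.060005.
s+1 = μ(1−μ)/σ² = 0.1344/0.060005 = 2.2398, so s = α+β = 1.2398.
α = μs = 0.198, β = (1−μ)s = 1.041.

α = 0.198, β = 1.041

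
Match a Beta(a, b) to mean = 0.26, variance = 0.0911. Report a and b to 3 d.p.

a = 0.289, b = 0.823

Write ν = a+b; then a = μν and Var = μ(1−μ)/(ν+1).
ν = μ(1−μ)/Var − 1 = 0.1924/0.0911 − 1 = 1.1120.
a = 0.26·1.1120 = 0.289, b = 0.74·1.1120 = 0.823.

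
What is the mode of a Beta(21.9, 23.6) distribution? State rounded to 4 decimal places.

0.4805

With α,β > 1, mode = (α−1)/(α+β−2) = 20.9/43.5 = 0.4805.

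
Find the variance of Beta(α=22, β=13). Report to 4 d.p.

Var = αβ/[(α+β)²(α+β+1)] = (22×13)/(35²×36) = 286/44100 = 0.0065.

0.0065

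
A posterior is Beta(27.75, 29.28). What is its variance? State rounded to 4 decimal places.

μ = 27.75/57.03 = 0.486586; Var = μ(1−μ)/(α+β+1) = 0.2498201/58.03 = 0.0043.

0.0043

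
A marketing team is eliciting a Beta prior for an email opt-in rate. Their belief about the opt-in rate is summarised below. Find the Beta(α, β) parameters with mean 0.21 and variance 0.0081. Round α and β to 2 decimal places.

Write ν = α+β; then α = μν and Var = μ(1−μ)/(ν+1).
ν = μ(1−μ)/Var − 1 = 0.1659/0.0081 − 1 = 19.4815.
α = 0.21·19.4815 = 4.09, β = 0.79·19.4815 = 15.39.

α = 4.09, β = 15.39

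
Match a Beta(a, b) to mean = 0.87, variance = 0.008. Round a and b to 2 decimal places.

Let s = a+b. The Beta variance is μ(1−μ)/(s+1).
So s+1 = μ(1−μ)/σ² = (0.87×0.13)/0.008 = 0.1131/0.008 = 14.1375, giving s = 13.1375.
Then a = μs = 0.87×13.1375 = 11.43 and b = (1−μ)s = 0.13×13.1375 = 1.71.

a = 11.43, b = 1.71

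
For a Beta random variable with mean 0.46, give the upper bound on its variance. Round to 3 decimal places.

Var = μ(1−μ)/(α+β+1), which approaches μ(1−μ) as α+β → 0.
So the supremum is μ(1−μ) = 0.46×0.54 = 0.248.

0.248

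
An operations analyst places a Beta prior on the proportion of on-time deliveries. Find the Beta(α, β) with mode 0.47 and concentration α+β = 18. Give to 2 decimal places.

For α,β>1 the mode is (α−1)/(α+β−2), so α = mode·(κ−2)+1 = 0.47×16+1 = 8.52.
And β = (1−mode)·(κ−2)+1 = 0.53×16+1 = 9.48.

α = 8.52, β = 9.48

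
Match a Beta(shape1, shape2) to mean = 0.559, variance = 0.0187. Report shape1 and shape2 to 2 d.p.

shape1 = 6.81, shape2 = 5.37

Let s = shape1+shape2. The Beta variance is μ(1−μ)/(s+1).
So s+1 = μ(1−μ)/σ² = (0.559×0.441)/0.0187 = 0.246519/0.0187 = 13.1828, giving s = 12.1828.
Then shape1 = μs = 0.559×12.1828 = 6.81 and shape2 = (1−μ)s = 0.441×12.1828 = 5.37.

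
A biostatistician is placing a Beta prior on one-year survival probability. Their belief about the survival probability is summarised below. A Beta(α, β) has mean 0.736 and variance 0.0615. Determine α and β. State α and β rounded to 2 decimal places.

By moment matching, α+β = μ(1−μ)/σ² − 1 = (0.736·0.264)/0.0615 − 1 = 3.1594 − 1 = 2.1594.
Since α/(α+β) = μ, α = 0.736·2.1594 = 1.59 and β = 0.264·2.1594 = 0.57.

α = 1.59, β = 0.57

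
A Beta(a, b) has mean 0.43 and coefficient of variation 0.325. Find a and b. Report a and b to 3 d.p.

σ = CV·μ = 0.325×0.43 = 0.13975, so σ² = 0.019530.
s+1 = μ(1−μ)/σ² = 0.2451/0.019530 = 12.5499, so s = a+b = 11.5499.
a = μs = 4.966, b = (1−μ)s = 6.583.

a = 4.966, b = 6.583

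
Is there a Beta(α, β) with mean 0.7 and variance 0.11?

Yes

For any Beta, Var(X) < E[X]·(1−E[X]).
Here μ(1−μ) = 0.7×0.3 = 0.21, and 0.11 < 0.21.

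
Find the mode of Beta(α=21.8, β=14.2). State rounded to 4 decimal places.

0.6118

The density x^(α−1)(1−x)^(β−1) is maximised at (α−1)/(α+β−2) = 20.8/34.0 = 0.6118.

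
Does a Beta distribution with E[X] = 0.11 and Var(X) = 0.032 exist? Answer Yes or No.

A Beta with mean μ has variance μ(1−μ)/(α+β+1) < μ(1−μ).
Here μ(1−μ) = 0.11×0.89 = 0.0979, and 0.032 < 0.0979.

Yes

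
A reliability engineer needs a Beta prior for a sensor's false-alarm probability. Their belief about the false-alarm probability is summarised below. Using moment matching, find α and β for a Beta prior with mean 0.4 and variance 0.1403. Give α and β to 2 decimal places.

α = 0.28, β = 0.43

Let s = α+β. The Beta variance is μ(1−μ)/(s+1).
So s+1 = μ(1−μ)/σ² = (0.4×0.6)/0.1403 = 0.24/0.1403 = 1.7106, giving s = 0.7106.
Then α = μs = 0.4×0.7106 = 0.28 and β = (1−μ)s = 0.6×0.7106 = 0.43.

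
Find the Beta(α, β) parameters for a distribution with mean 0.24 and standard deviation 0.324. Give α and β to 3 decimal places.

α = 0.177, β = 0.561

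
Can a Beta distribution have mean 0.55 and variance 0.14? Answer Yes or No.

A Beta with mean μ has variance μ(1−μ)/(α+β+1) < μ(1−μ).
Here μ(1−μ) = 0.55×0.45 = 0.2475, and 0.14 < 0.2475.

Yes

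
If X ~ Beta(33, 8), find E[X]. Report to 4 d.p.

0.8049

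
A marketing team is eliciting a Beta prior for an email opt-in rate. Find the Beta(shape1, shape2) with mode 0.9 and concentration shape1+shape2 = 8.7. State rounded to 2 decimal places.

Mode = (shape1−1)/(κ−2) with κ = shape1+shape2, so shape1−1 = 0.9·6.7 = 6.03.
shape1 = 7.03; shape2 = κ − shape1 = 1.67.

shape1 = 7.03, shape2 = 1.67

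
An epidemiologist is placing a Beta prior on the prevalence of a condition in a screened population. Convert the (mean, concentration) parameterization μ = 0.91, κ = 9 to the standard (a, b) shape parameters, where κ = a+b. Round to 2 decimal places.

a = μκ = 0.91×9 = 8.19 and b = (1−μ)κ = 0.09×9 = 0.81.

a = 8.19, b = 0.81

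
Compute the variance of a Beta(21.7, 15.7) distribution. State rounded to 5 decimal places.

0.00634

Var = αβ/[(α+β)²(α+β+1)] = (21.7×15.7)/(37.4²×38.4) = 340.69/53712.384 = 0.00634.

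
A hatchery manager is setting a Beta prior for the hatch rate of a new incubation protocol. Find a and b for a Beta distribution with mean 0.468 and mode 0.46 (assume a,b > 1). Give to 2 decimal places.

With s = a+b: μ = a/s and mode = (a−1)/(s−2). Eliminating a = μs,
μs − 1 = m(s−2) ⇒ s(μ−m) = 1−2m ⇒ s = 0.08/0.008 = 10.0000.
So a = μs = 4.68, b = (1−μ)s = 5.32.

a = 4.68, b = 5.32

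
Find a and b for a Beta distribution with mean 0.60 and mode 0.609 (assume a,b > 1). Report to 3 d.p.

a = 14.533, b = 9.689

With s = a+b: μ = a/s and mode = (a−1)/(s−2). Eliminating a = μs,
μs − 1 = m(s−2) ⇒ s(μ−m) = 1−2m ⇒ s = -0.218/-0.009 = 24.2222.
So a = μs = 14.533, b = (1−μ)s = 9.689.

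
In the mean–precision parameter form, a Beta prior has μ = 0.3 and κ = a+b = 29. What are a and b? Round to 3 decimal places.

a = μκ = 0.3×29 = 8.700 and b = (1−μ)κ = 0.7×29 = 20.300.

a = 8.700, b = 20.300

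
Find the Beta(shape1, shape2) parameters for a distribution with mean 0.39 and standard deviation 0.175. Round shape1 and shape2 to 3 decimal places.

First σ² = 0.030625. Setting shape1 = μn, shape2 = (1−μ)n with n = shape1+shape2,
μ(1−μ)/(n+1) = 0.030625 ⇒ n+1 = 0.2379/0.030625 = 7.7682 ⇒ n = 6.7682.
Hence shape1 = 0.39×6.7682 = 2.640, shape2 = 0.61×6.7682 = 4.129.

shape1 = 2.640, shape2 = 4.129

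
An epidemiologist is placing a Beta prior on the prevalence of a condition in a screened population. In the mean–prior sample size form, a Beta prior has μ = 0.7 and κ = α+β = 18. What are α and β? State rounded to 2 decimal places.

α = 12.60, β = 5.40

α = μκ = 0.7×18 = 12.60 and β = (1−μ)κ = 0.3×18 = 5.40.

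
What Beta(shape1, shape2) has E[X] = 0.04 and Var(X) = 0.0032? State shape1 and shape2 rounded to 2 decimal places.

Let s = shape1+shape2. The Beta variance is μ(1−μ)/(s+1).
So s+1 = μ(1−μ)/σ² = (0.04×0.96)/0.0032 = 0.0384/0.0032 = 12.0000, giving s = 11.0000.
Then shape1 = μs = 0.04×11.0000 = 0.44 and shape2 = (1−μ)s = 0.96×11.0000 = 10.56.

shape1 = 0.44, shape2 = 10.56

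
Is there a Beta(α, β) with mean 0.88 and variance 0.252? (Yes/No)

The Beta variance bound is σ² < μ(1−μ).
Here μ(1−μ) = 0.88×0.12 = 0.1056, and 0.252 ≥ 0.1056.

No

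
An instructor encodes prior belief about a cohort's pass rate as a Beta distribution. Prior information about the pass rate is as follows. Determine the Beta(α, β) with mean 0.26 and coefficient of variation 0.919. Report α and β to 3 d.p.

Var = (CV·μ)² = (0.919×0.26)² = 0.057092.
α+β = μ(1−μ)/Var − 1 = 0.1924/0.057092 − 1 = 2.3700.
Thus α = 0.26·2.3700 = 0.616 and β = 0.74·2.3700 = 1.754.

α = 0.616, β = 1.754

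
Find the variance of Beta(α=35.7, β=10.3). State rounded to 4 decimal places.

0.0037

μ = 35.7/46.0 = 0.776087; Var = μ(1−μ)/(α+β+1) = 0.1737760/47.0 = 0.0037.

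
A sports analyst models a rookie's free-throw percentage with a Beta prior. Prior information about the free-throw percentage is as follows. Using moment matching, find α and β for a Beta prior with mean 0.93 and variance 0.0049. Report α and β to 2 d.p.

Let s = α+β. The Beta variance is μ(1−μ)/(s+1).
So s+1 = μ(1−μ)/σ² = (0.93×0.07)/0.0049 = 0.0651/0.0049 = 13.2857, giving s = 12.2857.
Then α = μs = 0.93×12.2857 = 11.43 and β = (1−μ)s = 0.07×12.2857 = 0.86.

α = 11.43, β = 0.86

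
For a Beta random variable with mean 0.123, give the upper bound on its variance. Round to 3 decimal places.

0.108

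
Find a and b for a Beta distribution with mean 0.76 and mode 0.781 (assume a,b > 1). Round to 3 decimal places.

a = 20.339, b = 6.423

Let s = a+b. Mean gives a = μs = 0.76s; mode gives (a−1)/(s−2) = 0.781.
Substituting: 0.76s − 1 = 0.781(s−2) = 0.781s − 1.562, so -0.021s = -0.562 and s = 26.7619.
Then a = 0.76×26.7619 = 20.339 and b = s−a = 6.423.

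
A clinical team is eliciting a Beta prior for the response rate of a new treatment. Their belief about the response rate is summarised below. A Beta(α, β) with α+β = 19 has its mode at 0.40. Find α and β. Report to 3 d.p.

Since the density peak of Beta(α,β) is at (α−1)/(α+β−2),
α = 1 + 0.40(19−2) = 7.800 and β = 19 − 7.800 = 11.200.

α = 7.800, β = 11.200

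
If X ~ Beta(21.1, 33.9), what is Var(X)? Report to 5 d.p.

Var = αβ/[(α+β)²(α+β+1)] = (21.1×33.9)/(55.0²×56.0) = 715.29/169400.000 = 0.00422.

0.00422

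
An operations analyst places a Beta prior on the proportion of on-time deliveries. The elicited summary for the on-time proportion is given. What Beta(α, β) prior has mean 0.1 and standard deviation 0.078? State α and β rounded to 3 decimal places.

α = 1.379, β = 12.414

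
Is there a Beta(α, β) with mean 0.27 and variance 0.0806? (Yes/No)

For any Beta, Var(X) < E[X]·(1−E[X]).
Here μ(1−μ) = 0.27×0.73 = 0.1971, and 0.0806 < 0.1971.

Yes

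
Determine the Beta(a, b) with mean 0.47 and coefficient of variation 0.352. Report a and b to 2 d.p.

a = 3.81, b = 4.29

Var = (CV·μ)² = (0.352×0.47)² = 0.027370.
a+b = μ(1−μ)/Var − 1 = 0.2491/0.027370 − 1 = 8.1011.
Thus a = 0.47·8.1011 = 3.81 and b = 0.53·8.1011 = 4.29.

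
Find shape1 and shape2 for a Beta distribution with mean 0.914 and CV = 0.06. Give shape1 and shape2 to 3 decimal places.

σ = CV·μ = 0.06×0.914 = 0.05484, so σ² = 0.003007.
s+1 = μ(1−μ)/σ² = 0.078604/0.003007 = 26.1366, so s = shape1+shape2 = 25.1366.
shape1 = μs = 22.975, shape2 = (1−μ)s = 2.162.

shape1 = 22.975, shape2 = 2.162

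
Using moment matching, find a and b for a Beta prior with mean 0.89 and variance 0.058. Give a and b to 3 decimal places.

Let s = a+b. The Beta variance is μ(1−μ)/(s+1).
So s+1 = μ(1−μ)/σ² = (0.89×0.11)/0.058 = 0.0979/0.058 = 1.6879, giving s = 0.6879.
Then a = μs = 0.89×0.6879 = 0.612 and b = (1−μ)s = 0.11×0.6879 = 0.076.

a = 0.612, b = 0.076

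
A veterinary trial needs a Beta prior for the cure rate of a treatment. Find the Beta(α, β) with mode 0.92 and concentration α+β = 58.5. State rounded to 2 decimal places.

α = 52.98, β = 5.52

Since the density peak of Beta(α,β) is at (α−1)/(α+β−2),
α = 1 + 0.92(58.5−2) = 52.98 and β = 58.5 − 52.98 = 5.52.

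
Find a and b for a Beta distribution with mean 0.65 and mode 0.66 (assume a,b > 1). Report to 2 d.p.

a = 20.80, b = 11.20

Let s = a+b. Mean gives a = μs = 0.65s; mode gives (a−1)/(s−2) = 0.66.
Substituting: 0.65s − 1 = 0.66(s−2) = 0.66s − 1.32, so -0.01s = -0.32 and s = 32.0000.
Then a = 0.65×32.0000 = 20.80 and b = s−a = 11.20.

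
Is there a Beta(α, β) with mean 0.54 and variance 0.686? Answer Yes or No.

No

A Beta with mean μ has variance μ(1−μ)/(α+β+1) < μ(1−μ).
Here μ(1−μ) = 0.54×0.46 = 0.2484, and 0.686 ≥ 0.2484.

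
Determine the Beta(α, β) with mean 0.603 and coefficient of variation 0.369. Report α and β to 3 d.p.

α = 2.313, β = 1.523

Var = (CV·μ)² = (0.369×0.603)² = 0.049509.
α+β = μ(1−μ)/Var − 1 = 0.239391/0.049509 − 1 = 3.8353.
Thus α = 0.603·3.8353 = 2.313 and β = 0.397·3.8353 = 1.523.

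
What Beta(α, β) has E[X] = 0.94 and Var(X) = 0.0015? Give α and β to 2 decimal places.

α = 34.40, β = 2.20

Let s = α+β. The Beta variance is μ(1−μ)/(s+1).
So s+1 = μ(1−μ)/σ² = (0.94×0.06)/0.0015 = 0.0564/0.0015 = 37.6000, giving s = 36.6000.
Then α = μs = 0.94×36.6000 = 34.40 and β = (1−μ)s = 0.06×36.6000 = 2.20.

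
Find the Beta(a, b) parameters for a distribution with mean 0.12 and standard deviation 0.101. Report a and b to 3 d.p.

First σ² = 0.010201. Setting a = μn, b = (1−μ)n with n = a+b,
μ(1−μ)/(n+1) = 0.010201 ⇒ n+1 = 0.1056/0.010201 = 10.3519 ⇒ n = 9.3519.
Hence a = 0.12×9.3519 = 1.122, b = 0.88×9.3519 = 8.230.

a = 1.122, b = 8.230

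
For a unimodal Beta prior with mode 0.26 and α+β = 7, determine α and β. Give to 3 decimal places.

Since the density peak of Beta(α,β) is at (α−1)/(α+β−2),
α = 1 + 0.26(7−2) = 2.300 and β = 7 − 2.300 = 4.700.

α = 2.300, β = 4.700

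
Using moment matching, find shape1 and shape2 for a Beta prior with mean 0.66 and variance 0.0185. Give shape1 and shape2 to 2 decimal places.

shape1 = 7.35, shape2 = 3.78

By moment matching, shape1+shape2 = μ(1−μ)/σ² − 1 = (0.66·0.34)/0.0185 − 1 = 12.1297 − 1 = 11.1297.
Since shape1/(shape1+shape2) = μ, shape1 = 0.66·11.1297 = 7.35 and shape2 = 0.34·11.1297 = 3.78.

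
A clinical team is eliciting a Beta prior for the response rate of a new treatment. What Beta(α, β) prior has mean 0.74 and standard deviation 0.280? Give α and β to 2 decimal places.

α = 1.08, β = 0.38

σ² = 0.280² = 0.078400.
With s = α+β, Var = μ(1−μ)/(s+1), so s+1 = (0.74×0.26)/0.078400 = 2.4541 and s = 1.4541.
α = μs = 1.08, β = (1−μ)s = 0.38.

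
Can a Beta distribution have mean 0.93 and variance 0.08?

No

A Beta with mean μ has variance μ(1−μ)/(α+β+1) < μ(1−μ).
Here μ(1−μ) = 0.93×0.07 = 0.0651, and 0.08 ≥ 0.0651.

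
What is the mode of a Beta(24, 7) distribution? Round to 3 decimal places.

0.793

With α,β > 1, mode = (α−1)/(α+β−2) = 23/29 = 0.793.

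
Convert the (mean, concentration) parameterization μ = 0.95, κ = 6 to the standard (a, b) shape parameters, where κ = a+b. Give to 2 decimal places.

a = 5.70, b = 0.30

a = μκ = 0.95×6 = 5.70 and b = (1−μ)κ = 0.05×6 = 0.30.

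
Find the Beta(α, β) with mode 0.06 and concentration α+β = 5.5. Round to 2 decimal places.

α = 1.21, β = 4.29

Mode = (α−1)/(κ−2) with κ = α+β, so α−1 = 0.06·3.5 = 0.21.
α = 1.21; β = κ − α = 4.29.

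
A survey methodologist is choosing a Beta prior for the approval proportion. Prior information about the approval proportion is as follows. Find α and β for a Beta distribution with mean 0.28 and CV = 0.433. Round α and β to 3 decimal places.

σ = CV·μ = 0.433×0.28 = 0.12124, so σ² = 0.014699.
s+1 = μ(1−μ)/σ² = 0.2016/0.014699 = 13.7151, so s = α+β = 12.7151.
α = μs = 3.560, β = (1−μ)s = 9.155.

α = 3.560, β = 9.155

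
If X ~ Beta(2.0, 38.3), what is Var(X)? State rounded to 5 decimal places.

Var = αβ/[(α+β)²(α+β+1)] = (2.0×38.3)/(40.3²×41.3) = 76.60/67074.917 = 0.00114.

0.00114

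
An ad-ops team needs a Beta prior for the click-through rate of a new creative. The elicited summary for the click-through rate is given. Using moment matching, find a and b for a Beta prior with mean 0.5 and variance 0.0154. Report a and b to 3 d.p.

By moment matching, a+b = μ(1−μ)/σ² − 1 = (0.5·0.5)/0.0154 − 1 = 16.2338 − 1 = 15.2338.
Since a/(a+b) = μ, a = 0.5·15.2338 = 7.617 and b = 0.5·15.2338 = 7.617.

a = 7.617, b = 7.617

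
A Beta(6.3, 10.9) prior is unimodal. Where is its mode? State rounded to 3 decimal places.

With α,β > 1, mode = (α−1)/(α+β−2) = 5.3/15.2 = 0.349.

0.349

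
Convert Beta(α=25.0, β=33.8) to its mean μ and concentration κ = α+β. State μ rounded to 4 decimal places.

μ = 0.4252, κ = 58.8

κ = α+β = 25.0+33.8 = 58.8; μ = α/κ = 25.0/58.8 = 0.4252.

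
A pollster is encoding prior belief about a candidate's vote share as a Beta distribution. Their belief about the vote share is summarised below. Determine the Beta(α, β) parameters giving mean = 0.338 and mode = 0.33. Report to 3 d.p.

Let s = α+β. Mean gives α = μs = 0.338s; mode gives (α−1)/(s−2) = 0.33.
Substituting: 0.338s − 1 = 0.33(s−2) = 0.33s − 0.66, so 0.008s = 0.34 and s = 42.5000.
Then α = 0.338×42.5000 = 14.365 and β = s−α = 28.135.

α = 14.365, β = 28.135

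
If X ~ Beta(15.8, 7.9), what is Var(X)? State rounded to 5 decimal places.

0.00900

Var = αβ/[(α+β)²(α+β+1)] = (15.8×7.9)/(23.7²×24.7) = 124.82/13873.743 = 0.00900.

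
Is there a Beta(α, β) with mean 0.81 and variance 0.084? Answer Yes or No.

For any Beta, Var(X) < E[X]·(1−E[X]).
Here μ(1−μ) = 0.81×0.19 = 0.1539, and 0.084 < 0.1539.

Yes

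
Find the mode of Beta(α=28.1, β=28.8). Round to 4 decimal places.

0.4936

The density x^(α−1)(1−x)^(β−1) is maximised at (α−1)/(α+β−2) = 27.1/54.9 = 0.4936.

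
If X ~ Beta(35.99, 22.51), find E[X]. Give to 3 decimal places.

The Beta mean is α/(α+β) = 35.99/(35.99+22.51) = 0.615.

0.615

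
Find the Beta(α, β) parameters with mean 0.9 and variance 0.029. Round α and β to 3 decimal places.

By moment matching, α+β = μ(1−μ)/σ² − 1 = (0.9·0.1)/0.029 − 1 = 3.1034 − 1 = 2.1034.
Since α/(α+β) = μ, α = 0.9·2.1034 = 1.893 and β = 0.1·2.1034 = 0.210.

α = 1.893, β = 0.210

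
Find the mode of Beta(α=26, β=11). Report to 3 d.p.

The density x^(α−1)(1−x)^(β−1) is maximised at (α−1)/(α+β−2) = 25/35 = 0.714.

0.714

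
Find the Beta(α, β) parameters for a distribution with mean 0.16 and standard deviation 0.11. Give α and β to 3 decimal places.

α = 1.617, β = 8.490

First σ² = 0.0121. Setting α = μn, β = (1−μ)n with n = α+β,
μ(1−μ)/(n+1) = 0.0121 ⇒ n+1 = 0.1344/0.0121 = 11.1074 ⇒ n = 10.1074.
Hence α = 0.16×10.1074 = 1.617, β = 0.84×10.1074 = 8.490.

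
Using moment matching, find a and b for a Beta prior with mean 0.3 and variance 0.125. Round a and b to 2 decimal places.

Let s = a+b. The Beta variance is μ(1−μ)/(s+1).
So s+1 = μ(1−μ)/σ² = (0.3×0.7)/0.125 = 0.21/0.125 = 1.6800, giving s = 0.6800.
Then a = μs = 0.3×0.6800 = 0.20 and b = (1−μ)s = 0.7×0.6800 = 0.48.

a = 0.20, b = 0.48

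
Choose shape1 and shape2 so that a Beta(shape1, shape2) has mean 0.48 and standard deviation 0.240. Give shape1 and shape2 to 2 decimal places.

Variance = 0.240² = 0.057600. The moment-matching identity shape1+shape2 = μ(1−μ)/Var − 1 gives
shape1+shape2 = 0.2496/0.057600 − 1 = 3.3333, so shape1 = μ·3.3333 = 1.60 and shape2 = (1−μ)·3.3333 = 1.73.

shape1 = 1.60, shape2 = 1.73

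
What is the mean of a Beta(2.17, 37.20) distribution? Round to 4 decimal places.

The Beta mean is α/(α+β) = 2.17/(2.17+37.20) = 0.0551.

0.0551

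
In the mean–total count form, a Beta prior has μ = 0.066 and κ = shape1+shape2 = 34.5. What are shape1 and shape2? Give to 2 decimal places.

shape1 = 2.28, shape2 = 32.22

shape1 = μκ = 0.066×34.5 = 2.28 and shape2 = (1−μ)κ = 0.934×34.5 = 32.22.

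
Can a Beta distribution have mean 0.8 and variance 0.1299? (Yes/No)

Yes

The Beta variance bound is σ² < μ(1−μ).
Here μ(1−μ) = 0.8×0.2 = 0.16, and 0.1299 < 0.16.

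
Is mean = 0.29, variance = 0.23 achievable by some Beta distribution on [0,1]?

For any Beta, Var(X) < E[X]·(1−E[X]).
Here μ(1−μ) = 0.29×0.71 = 0.2059, and 0.23 ≥ 0.2059.

No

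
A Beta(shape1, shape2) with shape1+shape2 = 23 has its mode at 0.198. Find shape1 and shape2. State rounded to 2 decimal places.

shape1 = 5.16, shape2 = 17.84

Mode = (shape1−1)/(κ−2) with κ = shape1+shape2, so shape1−1 = 0.198·21 = 4.16.
shape1 = 5.16; shape2 = κ − shape1 = 17.84.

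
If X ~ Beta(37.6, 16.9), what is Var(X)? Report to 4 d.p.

μ = 37.6/54.5 = 0.689908; Var = μ(1−μ)/(α+β+1) = 0.2139349/55.5 = 0.0039.

0.0039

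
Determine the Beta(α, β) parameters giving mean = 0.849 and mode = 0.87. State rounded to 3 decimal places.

Let s = α+β. Mean gives α = μs = 0.849s; mode gives (α−1)/(s−2) = 0.87.
Substituting: 0.849s − 1 = 0.87(s−2) = 0.87s − 1.74, so -0.021s = -0.74 and s = 35.2381.
Then α = 0.849×35.2381 = 29.917 and β = s−α = 5.321.

α = 29.917, β = 5.321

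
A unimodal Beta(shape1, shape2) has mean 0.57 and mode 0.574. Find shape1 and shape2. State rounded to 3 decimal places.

shape1 = 21.090, shape2 = 15.910

With s = shape1+shape2: μ = shape1/s and mode = (shape1−1)/(s−2). Eliminating shape1 = μs,
μs − 1 = m(s−2) ⇒ s(μ−m) = 1−2m ⇒ s = -0.148/-0.004 = 37.0000.
So shape1 = μs = 21.090, shape2 = (1−μ)s = 15.910.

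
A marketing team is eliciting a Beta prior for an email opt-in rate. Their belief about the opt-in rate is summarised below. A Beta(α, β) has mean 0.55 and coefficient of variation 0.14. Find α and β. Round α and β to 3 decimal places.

α = 22.409, β = 18.335

Var = (CV·μ)² = (0.14×0.55)² = 0.005929.
α+β = μ(1−μ)/Var − 1 = 0.2475/0.005929 − 1 = 40.7440.
Thus α = 0.55·40.7440 = 22.409 and β = 0.45·40.7440 = 18.335.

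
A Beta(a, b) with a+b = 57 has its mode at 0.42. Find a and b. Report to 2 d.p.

a = 24.10, b = 32.90

Since the density peak of Beta(a,b) is at (a−1)/(a+b−2),
a = 1 + 0.42(57−2) = 24.10 and b = 57 − 24.10 = 32.90.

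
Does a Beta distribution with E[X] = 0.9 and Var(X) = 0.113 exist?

No

A Beta with mean μ has variance μ(1−μ)/(α+β+1) < μ(1−μ).
Here μ(1−μ) = 0.9×0.1 = 0.09, and 0.113 ≥ 0.09.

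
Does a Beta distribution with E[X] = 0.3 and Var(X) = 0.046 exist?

Yes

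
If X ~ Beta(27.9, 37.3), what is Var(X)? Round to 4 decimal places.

α+β = 65.2 and αβ = 1040.67, so Var = αβ/[(α+β)²(α+β+1)] = 1040.67/281418.848 = 0.0037.

0.0037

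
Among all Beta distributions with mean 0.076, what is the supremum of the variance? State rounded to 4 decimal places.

0.0702

For fixed mean μ the Beta variance is μ(1−μ)/(α+β+1), increasing as α+β decreases.
Its least upper bound (not attained) is μ(1−μ) = 0.076·0.924 = 0.0702.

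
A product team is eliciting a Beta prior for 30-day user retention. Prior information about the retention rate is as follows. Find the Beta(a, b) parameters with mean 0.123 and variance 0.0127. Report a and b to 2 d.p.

Let s = a+b. The Beta variance is μ(1−μ)/(s+1).
So s+1 = μ(1−μ)/σ² = (0.123×0.877)/0.0127 = 0.107871/0.0127 = 8.4938, giving s = 7.4938.
Then a = μs = 0.123×7.4938 = 0.92 and b = (1−μ)s = 0.877×7.4938 = 6.57.

a = 0.92, b = 6.57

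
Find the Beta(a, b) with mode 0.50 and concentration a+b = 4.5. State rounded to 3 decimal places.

a = 2.250, b = 2.250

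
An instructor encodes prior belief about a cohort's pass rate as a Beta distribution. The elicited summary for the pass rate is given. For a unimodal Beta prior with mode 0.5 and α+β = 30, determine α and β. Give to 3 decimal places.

α = 15.000, β = 15.000

For α,β>1 the mode is (α−1)/(α+β−2), so α = mode·(κ−2)+1 = 0.5×28+1 = 15.000.
And β = (1−mode)·(κ−2)+1 = 0.5×28+1 = 15.000.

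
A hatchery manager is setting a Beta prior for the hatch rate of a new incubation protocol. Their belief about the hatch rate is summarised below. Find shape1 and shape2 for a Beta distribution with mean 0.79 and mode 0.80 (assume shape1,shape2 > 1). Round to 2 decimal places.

shape1 = 47.40, shape2 = 12.60

With s = shape1+shape2: μ = shape1/s and mode = (shape1−1)/(s−2). Eliminating shape1 = μs,
μs − 1 = m(s−2) ⇒ s(μ−m) = 1−2m ⇒ s = -0.60/-0.01 = 60.0000.
So shape1 = μs = 47.40, shape2 = (1−μ)s = 12.60.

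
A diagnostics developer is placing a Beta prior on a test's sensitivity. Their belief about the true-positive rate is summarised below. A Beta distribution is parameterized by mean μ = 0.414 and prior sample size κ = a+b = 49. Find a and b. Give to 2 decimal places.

Split κ in proportion μ : (1−μ): a = 0.414·49 = 20.29, b = 49 − 20.29 = 28.71.

a = 20.29, b = 28.71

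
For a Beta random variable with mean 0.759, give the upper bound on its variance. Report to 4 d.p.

For fixed mean μ the Beta variance is μ(1−μ)/(α+β+1), increasing as α+β decreases.
Its least upper bound (not attained) is μ(1−μ) = 0.759·0.241 = 0.1829.

0.1829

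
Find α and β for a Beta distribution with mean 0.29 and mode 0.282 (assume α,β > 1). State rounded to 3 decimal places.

Let s = α+β. Mean gives α = μs = 0.29s; mode gives (α−1)/(s−2) = 0.282.
Substituting: 0.29s − 1 = 0.282(s−2) = 0.282s − 0.564, so 0.008s = 0.436 and s = 54.5000.
Then α = 0.29×54.5000 = 15.805 and β = s−α = 38.695.

α = 15.805, β = 38.695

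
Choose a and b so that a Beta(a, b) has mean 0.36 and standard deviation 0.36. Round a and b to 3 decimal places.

Variance = 0.36² = 0.1296. The moment-matching identity a+b = μ(1−μ)/Var − 1 gives
a+b = 0.2304/0.1296 − 1 = 0.7778, so a = μ·0.7778 = 0.280 and b = (1−μ)·0.7778 = 0.498.

a = 0.280, b = 0.498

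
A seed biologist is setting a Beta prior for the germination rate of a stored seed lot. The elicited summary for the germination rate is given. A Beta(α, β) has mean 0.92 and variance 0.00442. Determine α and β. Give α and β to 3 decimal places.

α = 14.399, β = 1.252

Write ν = α+β; then α = μν and Var = μ(1−μ)/(ν+1).
ν = μ(1−μ)/Var − 1 = 0.0736/0.00442 − 1 = 15.6516.
α = 0.92·15.6516 = 14.399, β = 0.08·15.6516 = 1.252.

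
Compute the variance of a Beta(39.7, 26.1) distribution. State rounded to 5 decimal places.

0.00358

α+β = 65.8 and αβ = 1036.17, so Var = αβ/[(α+β)²(α+β+1)] = 1036.17/289219.952 = 0.00358.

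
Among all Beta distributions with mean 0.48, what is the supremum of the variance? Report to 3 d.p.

0.250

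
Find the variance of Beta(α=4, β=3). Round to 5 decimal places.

0.03061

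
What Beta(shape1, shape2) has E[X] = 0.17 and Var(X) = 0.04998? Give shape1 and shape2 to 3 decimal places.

shape1 = 0.310, shape2 = 1.513

By moment matching, shape1+shape2 = μ(1−μ)/σ² − 1 = (0.17·0.83)/0.04998 − 1 = 2.8231 − 1 = 1.8231.
Since shape1/(shape1+shape2) = μ, shape1 = 0.17·1.8231 = 0.310 and shape2 = 0.83·1.8231 = 1.513.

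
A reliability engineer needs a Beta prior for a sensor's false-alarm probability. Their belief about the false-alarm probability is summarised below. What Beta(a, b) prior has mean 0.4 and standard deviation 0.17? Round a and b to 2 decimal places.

σ² = 0.17² = 0.0289.
With s = a+b, Var = μ(1−μ)/(s+1), so s+1 = (0.4×0.6)/0.0289 = 8.3045 and s = 7.3045.
a = μs = 2.92, b = (1−μ)s = 4.38.

a = 2.92, b = 4.38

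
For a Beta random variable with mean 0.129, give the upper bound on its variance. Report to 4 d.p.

For fixed mean μ the Beta variance is μ(1−μ)/(α+β+1), increasing as α+β decreases.
Its least upper bound (not attained) is μ(1−μ) = 0.129·0.871 = 0.1124.

0.1124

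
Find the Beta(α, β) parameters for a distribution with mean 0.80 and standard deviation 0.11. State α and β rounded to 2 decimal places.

σ² = 0.11² = 0.0121.
With s = α+β, Var = μ(1−μ)/(s+1), so s+1 = (0.80×0.20)/0.0121 = 13.2231 and s = 12.2231.
α = μs = 9.78, β = (1−μ)s = 2.44.

α = 9.78, β = 2.44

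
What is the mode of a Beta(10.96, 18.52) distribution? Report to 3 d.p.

With α,β > 1, mode = (α−1)/(α+β−2) = 9.96/27.48 = 0.362.

0.362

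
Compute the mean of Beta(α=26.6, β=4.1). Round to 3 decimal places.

The Beta mean is α/(α+β) = 26.6/(26.6+4.1) = 0.866.

0.866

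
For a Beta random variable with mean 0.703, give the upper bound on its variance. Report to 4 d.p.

Var = μ(1−μ)/(α+β+1), which approaches μ(1−μ) as α+β → 0.
So the supremum is μ(1−μ) = 0.703×0.297 = 0.2088.

0.2088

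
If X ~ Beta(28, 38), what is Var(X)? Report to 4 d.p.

Var = αβ/[(α+β)²(α+β+1)] = (28×38)/(66²×67) = 1064/291852 = 0.0036.

0.0036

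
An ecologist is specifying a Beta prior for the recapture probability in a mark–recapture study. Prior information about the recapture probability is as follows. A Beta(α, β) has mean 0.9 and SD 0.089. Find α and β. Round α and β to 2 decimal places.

α = 9.33, β = 1.04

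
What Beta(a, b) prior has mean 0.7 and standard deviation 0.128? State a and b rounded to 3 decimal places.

a = 8.272, b = 3.545

σ² = 0.128² = 0.016384.
With s = a+b, Var = μ(1−μ)/(s+1), so s+1 = (0.7×0.3)/0.016384 = 12.8174 and s = 11.8174.
a = μs = 8.272, b = (1−μ)s = 3.545.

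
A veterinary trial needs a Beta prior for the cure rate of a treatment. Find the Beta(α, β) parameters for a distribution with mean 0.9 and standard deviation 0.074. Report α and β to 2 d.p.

First σ² = 0.005476. Setting α = μn, β = (1−μ)n with n = α+β,
μ(1−μ)/(n+1) = 0.005476 ⇒ n+1 = 0.09/0.005476 = 16.4354 ⇒ n = 15.4354.
Hence α = 0.9×15.4354 = 13.89, β = 0.1×15.4354 = 1.54.

α = 13.89, β = 1.54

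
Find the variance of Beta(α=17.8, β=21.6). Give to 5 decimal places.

0.00613

μ = 17.8/39.4 = 0.451777; Var = μ(1−μ)/(α+β+1) = 0.2476745/40.4 = 0.00613.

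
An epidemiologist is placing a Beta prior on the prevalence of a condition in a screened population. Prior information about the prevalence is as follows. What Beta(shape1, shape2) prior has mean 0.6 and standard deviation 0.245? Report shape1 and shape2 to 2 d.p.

Variance = 0.245² = 0.060025. The moment-matching identity shape1+shape2 = μ(1−μ)/Var − 1 gives
shape1+shape2 = 0.24/0.060025 − 1 = 2.9983, so shape1 = μ·2.9983 = 1.80 and shape2 = (1−μ)·2.9983 = 1.20.

shape1 = 1.80, shape2 = 1.20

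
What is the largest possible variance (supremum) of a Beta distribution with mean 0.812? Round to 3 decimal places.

0.153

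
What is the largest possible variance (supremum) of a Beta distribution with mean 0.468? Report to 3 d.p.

Var = μ(1−μ)/(α+β+1), which approaches μ(1−μ) as α+β → 0.
So the supremum is μ(1−μ) = 0.468×0.532 = 0.249.

0.249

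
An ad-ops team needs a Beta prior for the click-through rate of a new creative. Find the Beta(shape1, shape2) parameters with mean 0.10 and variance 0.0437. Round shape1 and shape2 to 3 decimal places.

shape1 = 0.106, shape2 = 0.954

By moment matching, shape1+shape2 = μ(1−μ)/σ² − 1 = (0.10·0.90)/0.0437 − 1 = 2.0595 − 1 = 1.0595.
Since shape1/(shape1+shape2) = μ, shape1 = 0.10·1.0595 = 0.106 and shape2 = 0.90·1.0595 = 0.954.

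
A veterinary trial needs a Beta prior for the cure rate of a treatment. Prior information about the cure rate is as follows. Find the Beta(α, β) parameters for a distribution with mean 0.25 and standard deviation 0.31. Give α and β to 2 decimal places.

α = 0.24, β = 0.71

Variance = 0.31² = 0.0961. The moment-matching identity α+β = μ(1−μ)/Var − 1 gives
α+β = 0.1875/0.0961 − 1 = 0.9511, so α = μ·0.9511 = 0.24 and β = (1−μ)·0.9511 = 0.71.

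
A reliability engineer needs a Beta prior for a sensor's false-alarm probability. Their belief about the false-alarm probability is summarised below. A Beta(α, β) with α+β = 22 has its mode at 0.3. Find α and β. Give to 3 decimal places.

Since the density peak of Beta(α,β) is at (α−1)/(α+β−2),
α = 1 + 0.3(22−2) = 7.000 and β = 22 − 7.000 = 15.000.

α = 7.000, β = 15.000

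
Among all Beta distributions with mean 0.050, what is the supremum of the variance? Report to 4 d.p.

Var = μ(1−μ)/(α+β+1), which approaches μ(1−μ) as α+β → 0.
So the supremum is μ(1−μ) = 0.050×0.950 = 0.0475.

0.0475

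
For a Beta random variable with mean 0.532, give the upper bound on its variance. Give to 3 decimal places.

0.249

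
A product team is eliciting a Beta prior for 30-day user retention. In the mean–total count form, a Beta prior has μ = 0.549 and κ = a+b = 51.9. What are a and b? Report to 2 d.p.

a = 28.49, b = 23.41

a = μκ = 0.549×51.9 = 28.49 and b = (1−μ)κ = 0.451×51.9 = 23.41.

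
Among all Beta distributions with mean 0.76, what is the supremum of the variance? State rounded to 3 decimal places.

Var = μ(1−μ)/(α+β+1), which approaches μ(1−μ) as α+β → 0.
So the supremum is μ(1−μ) = 0.76×0.24 = 0.182.

0.182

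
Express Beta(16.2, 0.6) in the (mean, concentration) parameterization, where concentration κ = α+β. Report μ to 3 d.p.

μ = 0.964, κ = 16.8

κ = α+β = 16.2+0.6 = 16.8; μ = α/κ = 16.2/16.8 = 0.964.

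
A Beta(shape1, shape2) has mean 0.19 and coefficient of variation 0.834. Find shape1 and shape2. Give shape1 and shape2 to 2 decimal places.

σ = CV·μ = 0.834×0.19 = 0.15846, so σ² = 0.025110.
s+1 = μ(1−μ)/σ² = 0.1539/0.025110 = 6.1291, so s = shape1+shape2 = 5.1291.
shape1 = μs = 0.97, shape2 = (1−μ)s = 4.15.

shape1 = 0.97, shape2 = 4.15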